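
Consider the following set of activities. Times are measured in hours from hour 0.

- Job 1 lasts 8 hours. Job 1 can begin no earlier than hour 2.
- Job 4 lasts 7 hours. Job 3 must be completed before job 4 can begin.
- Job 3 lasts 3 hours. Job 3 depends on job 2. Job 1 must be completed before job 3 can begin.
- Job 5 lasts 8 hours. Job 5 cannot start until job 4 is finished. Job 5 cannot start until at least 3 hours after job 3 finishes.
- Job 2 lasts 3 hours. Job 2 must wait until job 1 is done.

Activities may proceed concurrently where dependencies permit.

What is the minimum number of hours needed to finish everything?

31

Job 1 cannot begin until its own release at hour 2. It runs from hour 2 to 2 + 8 = hour 10.
Job 2 waits on job 1 (finishes hour 10), so it starts at hour 10 and finishes at 10 + 3 = hour 13.
Job 3 has to wait for job 2 (finishes hour 13); job 1 (finishes hour 10). The latest of these is hour 13, so job 3 runs hour 13 to 13 + 3 = hour 16.
Job 4 waits on job 3 (finishes hour 16), so it starts at hour 16 and finishes at 16 + 7 = hour 23.
Job 5 has to wait for job 4 (finishes hour 23); job 3 (finishes hour 16, plus 3-hour gap → hour 19). The latest of these is hour 23, so job 5 runs hour 23 to 23 + 8 = hour 31.
All tasks are finished once the last one completes. Finish times: Job 1 at 10, Job 2 at 13, Job 3 at 16, Job 4 at 23, Job 5 at 31. The latest is hour 31.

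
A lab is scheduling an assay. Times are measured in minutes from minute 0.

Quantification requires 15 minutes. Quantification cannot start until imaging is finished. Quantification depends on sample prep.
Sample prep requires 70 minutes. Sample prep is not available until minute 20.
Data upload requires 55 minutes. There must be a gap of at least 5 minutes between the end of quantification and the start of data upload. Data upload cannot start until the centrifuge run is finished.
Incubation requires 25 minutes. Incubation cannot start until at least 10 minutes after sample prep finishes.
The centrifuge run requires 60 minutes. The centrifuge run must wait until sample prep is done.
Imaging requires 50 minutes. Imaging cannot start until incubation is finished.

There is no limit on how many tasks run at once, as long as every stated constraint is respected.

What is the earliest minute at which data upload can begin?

195

After its own release at minute 20, sample prep can start at minute 20 and finishes at minute 90.
The centrifuge run waits on sample prep (finishes minute 90), so it starts at minute 90 and finishes at 90 + 60 = minute 150.
Incubation waits on sample prep (finishes minute 90, plus 10-minute gap → minute 100), so it starts at minute 100 and finishes at 100 + 25 = minute 125.
After incubation (finishes minute 125), imaging can start at minute 125 and finishes at minute 175.
Quantification needs all of imaging (finishes minute 175); sample prep (finishes minute 90). That puts its earliest start at minute 175; it finishes at 175 + 15 = minute 190.
Data upload waits on quantification (finishes minute 190, plus 5-minute gap → minute 195); the centrifuge run (finishes minute 150). The latest of these is minute 195, which is the earliest data upload can start.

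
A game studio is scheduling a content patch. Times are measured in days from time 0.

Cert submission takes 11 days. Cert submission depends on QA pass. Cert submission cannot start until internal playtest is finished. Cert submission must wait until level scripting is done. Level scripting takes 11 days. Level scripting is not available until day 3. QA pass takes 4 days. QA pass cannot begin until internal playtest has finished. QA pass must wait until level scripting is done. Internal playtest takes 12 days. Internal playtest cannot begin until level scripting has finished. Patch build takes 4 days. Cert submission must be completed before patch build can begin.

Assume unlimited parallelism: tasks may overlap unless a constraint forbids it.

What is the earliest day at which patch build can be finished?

45

After its own release at day 3, level scripting can start at day 3 and finishes at day 14.
After level scripting (finishes day 14), internal playtest can start at day 14 and finishes at day 26.
For QA pass: internal playtest (finishes day 26); level scripting (finishes day 14). Taking the maximum gives a start of day 26, and it finishes at 26 + 4 = day 30.
Cert submission needs all of QA pass (finishes day 30); internal playtest (finishes day 26); level scripting (finishes day 14). That puts its earliest start at day 30; it finishes at 30 + 11 = day 41.
Patch build cannot begin until cert submission (finishes day 41). It runs from day 41 to 41 + 4 = day 45.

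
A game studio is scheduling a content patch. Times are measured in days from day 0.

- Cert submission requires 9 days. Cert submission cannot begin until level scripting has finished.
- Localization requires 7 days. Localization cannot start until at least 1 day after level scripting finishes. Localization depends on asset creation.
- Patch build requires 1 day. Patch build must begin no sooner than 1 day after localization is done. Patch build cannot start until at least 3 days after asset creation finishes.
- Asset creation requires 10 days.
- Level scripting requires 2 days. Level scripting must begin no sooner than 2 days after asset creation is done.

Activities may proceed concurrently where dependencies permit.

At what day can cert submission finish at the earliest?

23

Asset creation can start immediately at day 0; it finishes at day 10.
Level scripting waits on asset creation (finishes day 10, plus 2-day gap → day 12), so it starts at day 12 and finishes at 12 + 2 = day 14.
Cert submission cannot begin until level scripting (finishes day 14). It runs from day 14 to 14 + 9 = day 23.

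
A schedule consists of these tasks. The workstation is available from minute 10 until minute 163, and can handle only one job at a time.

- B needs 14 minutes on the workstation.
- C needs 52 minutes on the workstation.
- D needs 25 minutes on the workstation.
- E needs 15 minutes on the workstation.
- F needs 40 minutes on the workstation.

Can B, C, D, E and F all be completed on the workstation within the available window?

The workstation window is 163 − 10 = 153 minutes.
Running back to back, the jobs need 14 + 52 + 25 + 15 + 40 = 146 minutes on the workstation.
Since 146 ≤ 153, they fit within the window.

Yes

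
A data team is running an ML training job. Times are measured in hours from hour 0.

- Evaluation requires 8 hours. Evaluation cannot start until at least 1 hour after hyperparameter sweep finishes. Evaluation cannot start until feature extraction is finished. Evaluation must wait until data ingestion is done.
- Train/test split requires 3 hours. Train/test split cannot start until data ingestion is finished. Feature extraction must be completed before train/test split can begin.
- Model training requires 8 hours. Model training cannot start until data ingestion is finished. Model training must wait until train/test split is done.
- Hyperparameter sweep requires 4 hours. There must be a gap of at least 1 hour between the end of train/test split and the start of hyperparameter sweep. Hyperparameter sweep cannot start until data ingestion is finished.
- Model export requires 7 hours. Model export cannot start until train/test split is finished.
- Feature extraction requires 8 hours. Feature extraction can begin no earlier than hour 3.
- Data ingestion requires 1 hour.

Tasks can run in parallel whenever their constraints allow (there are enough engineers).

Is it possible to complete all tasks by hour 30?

Feature extraction cannot begin until its own release at hour 3. It runs from hour 3 to 3 + 8 = hour 11.
Data ingestion has no prerequisites, so it starts at hour 0 and finishes at hour 1.
Train/test split needs all of data ingestion (finishes hour 1); feature extraction (finishes hour 11). That puts its earliest start at hour 11; it finishes at 11 + 3 = hour 14.
Model export waits on train/test split (finishes hour 14), so it starts at hour 14 and finishes at 14 + 7 = hour 21.
Model training cannot start until data ingestion (finishes hour 1); train/test split (finishes hour 14). The controlling bound is hour 14, so model training finishes at 14 + 8 = hour 22.
Hyperparameter sweep has to wait for train/test split (finishes hour 14, plus 1-hour gap → hour 15); data ingestion (finishes hour 1). The latest of these is hour 15, so hyperparameter sweep runs hour 15 to 15 + 4 = hour 19.
Evaluation has to wait for hyperparameter sweep (finishes hour 19, plus 1-hour gap → hour 20); feature extraction (finishes hour 11); data ingestion (finishes hour 1). The latest of these is hour 20, so evaluation runs hour 20 to 20 + 8 = hour 28.
Every task is finished by hour 28, which is no later than the deadline of 30, so the schedule is feasible.

Yes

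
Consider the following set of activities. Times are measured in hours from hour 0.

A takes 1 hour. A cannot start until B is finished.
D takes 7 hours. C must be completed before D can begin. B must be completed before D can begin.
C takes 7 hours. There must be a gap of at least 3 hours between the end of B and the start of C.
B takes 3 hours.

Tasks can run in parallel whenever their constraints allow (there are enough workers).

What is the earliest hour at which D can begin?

13

B has no prerequisites, so it starts at hour 0 and finishes at hour 3.
After B (finishes hour 3, plus 3-hour gap → hour 6), C can start at hour 6 and finishes at hour 13.
D waits on C (finishes hour 13); B (finishes hour 3). The latest of these is hour 13, which is the earliest D can start.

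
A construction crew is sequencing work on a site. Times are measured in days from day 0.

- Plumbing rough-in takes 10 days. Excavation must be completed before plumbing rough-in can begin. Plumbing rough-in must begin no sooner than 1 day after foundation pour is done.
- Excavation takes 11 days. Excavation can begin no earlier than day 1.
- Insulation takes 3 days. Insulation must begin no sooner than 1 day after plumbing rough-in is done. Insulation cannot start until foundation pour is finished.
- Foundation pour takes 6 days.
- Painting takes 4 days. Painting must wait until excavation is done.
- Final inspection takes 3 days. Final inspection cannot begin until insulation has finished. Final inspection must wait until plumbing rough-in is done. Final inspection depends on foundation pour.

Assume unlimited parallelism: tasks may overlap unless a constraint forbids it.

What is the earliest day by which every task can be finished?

29

Foundation pour has no prerequisites, so it starts at day 0 and finishes at day 6.
Excavation cannot begin until its own release at day 1. It runs from day 1 to 1 + 11 = day 12.
Painting cannot begin until excavation (finishes day 12). It runs from day 12 to 12 + 4 = day 16.
For plumbing rough-in: excavation (finishes day 12); foundation pour (finishes day 6, plus 1-day gap → day 7). Taking the maximum gives a start of day 12, and it finishes at 12 + 10 = day 22.
Insulation needs all of plumbing rough-in (finishes day 22, plus 1-day gap → day 23); foundation pour (finishes day 6). That puts its earliest start at day 23; it finishes at 23 + 3 = day 26.
For final inspection: insulation (finishes day 26); plumbing rough-in (finishes day 22); foundation pour (finishes day 6). Taking the maximum gives a start of day 26, and it finishes at 26 + 3 = day 29.
All tasks are finished once the last one completes. Finish times: Excavation at 12, Foundation pour at 6, Plumbing rough-in at 22, Insulation at 26, Painting at 16, Final inspection at 29. The latest is day 29.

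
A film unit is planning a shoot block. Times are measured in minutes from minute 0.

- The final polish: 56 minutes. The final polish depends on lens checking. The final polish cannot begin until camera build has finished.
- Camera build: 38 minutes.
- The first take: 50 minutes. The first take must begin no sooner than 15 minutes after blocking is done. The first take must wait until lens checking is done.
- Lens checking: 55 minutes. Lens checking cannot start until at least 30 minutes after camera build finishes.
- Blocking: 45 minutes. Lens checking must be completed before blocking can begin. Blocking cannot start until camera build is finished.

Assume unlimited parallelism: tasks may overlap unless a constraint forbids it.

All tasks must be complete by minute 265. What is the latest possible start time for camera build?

32

Nothing follows the first take; the deadline of minute 265 is its only limit. It must start by 265 − 50 = minute 215.
Blocking has to be done before the first take (must start by minute 215, minus 15-minute gap → minute 200). That means finishing by minute 200, i.e. starting by 200 − 45 = minute 155.
Nothing follows the final polish; the deadline of minute 265 is its only limit. It must start by 265 − 56 = minute 209.
Lens checking feeds blocking (must start by minute 155); the final polish (must start by minute 209); the first take (must start by minute 215). Taking the minimum, lens checking must finish by minute 155 and start by 155 − 55 = minute 100.
Camera build feeds lens checking (must start by minute 100, minus 30-minute gap → minute 70); blocking (must start by minute 155); the final polish (must start by minute 209). Taking the minimum, camera build must finish by minute 70 and start by 70 − 38 = minute 32.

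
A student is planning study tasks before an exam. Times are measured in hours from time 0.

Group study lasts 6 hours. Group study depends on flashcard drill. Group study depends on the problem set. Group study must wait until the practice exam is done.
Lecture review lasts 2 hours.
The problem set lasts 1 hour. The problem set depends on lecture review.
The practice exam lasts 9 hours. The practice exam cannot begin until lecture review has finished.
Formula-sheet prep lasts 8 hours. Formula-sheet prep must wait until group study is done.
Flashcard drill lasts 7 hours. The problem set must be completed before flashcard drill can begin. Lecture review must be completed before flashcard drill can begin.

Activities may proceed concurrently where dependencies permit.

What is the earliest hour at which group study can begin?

Nothing blocks lecture review, so it runs from hour 0 to hour 2.
The practice exam cannot begin until lecture review (finishes hour 2). It runs from hour 2 to 2 + 9 = hour 11.
The problem set waits on lecture review (finishes hour 2), so it starts at hour 2 and finishes at 2 + 1 = hour 3.
Flashcard drill has to wait for the problem set (finishes hour 3); lecture review (finishes hour 2). The latest of these is hour 3, so flashcard drill runs hour 3 to 3 + 7 = hour 10.
Group study waits on flashcard drill (finishes hour 10); the problem set (finishes hour 3); the practice exam (finishes hour 11). The latest of these is hour 11, which is the earliest group study can start.

11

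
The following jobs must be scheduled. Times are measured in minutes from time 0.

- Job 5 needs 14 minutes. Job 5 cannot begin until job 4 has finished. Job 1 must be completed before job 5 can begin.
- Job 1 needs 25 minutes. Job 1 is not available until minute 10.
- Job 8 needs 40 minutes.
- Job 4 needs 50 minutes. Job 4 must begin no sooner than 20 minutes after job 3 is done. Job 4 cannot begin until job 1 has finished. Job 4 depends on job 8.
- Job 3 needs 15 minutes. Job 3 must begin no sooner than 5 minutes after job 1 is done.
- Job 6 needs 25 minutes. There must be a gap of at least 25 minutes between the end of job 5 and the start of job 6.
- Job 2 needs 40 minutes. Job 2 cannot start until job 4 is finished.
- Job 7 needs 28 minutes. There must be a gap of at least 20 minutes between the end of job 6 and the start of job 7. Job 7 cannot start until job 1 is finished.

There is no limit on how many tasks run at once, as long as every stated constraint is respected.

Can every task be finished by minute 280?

Job 8 can start immediately at minute 0; it finishes at minute 40.
Job 1 cannot begin until its own release at minute 10. It runs from minute 10 to 10 + 25 = minute 35.
Job 3 cannot begin until job 1 (finishes minute 35, plus 5-minute gap → minute 40). It runs from minute 40 to 40 + 15 = minute 55.
For job 4: job 3 (finishes minute 55, plus 20-minute gap → minute 75); job 1 (finishes minute 35); job 8 (finishes minute 40). Taking the maximum gives a start of minute 75, and it finishes at 75 + 50 = minute 125.
For job 5: job 4 (finishes minute 125); job 1 (finishes minute 35). Taking the maximum gives a start of minute 125, and it finishes at 125 + 14 = minute 139.
Job 6 waits on job 5 (finishes minute 139, plus 25-minute gap → minute 164), so it starts at minute 164 and finishes at 164 + 25 = minute 189.
Job 7 needs all of job 6 (finishes minute 189, plus 20-minute gap → minute 209); job 1 (finishes minute 35). That puts its earliest start at minute 209; it finishes at 209 + 28 = minute 237.
Job 2 cannot begin until job 4 (finishes minute 125). It runs from minute 125 to 125 + 40 = minute 165.
Every task is finished by minute 237, which is no later than the deadline of 280, so the schedule is feasible.

Yes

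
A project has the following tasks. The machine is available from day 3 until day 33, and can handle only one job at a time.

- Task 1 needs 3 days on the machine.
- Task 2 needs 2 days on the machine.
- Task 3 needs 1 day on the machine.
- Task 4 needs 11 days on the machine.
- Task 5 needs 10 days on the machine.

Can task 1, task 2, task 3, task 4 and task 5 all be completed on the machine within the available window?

The machine window is 33 − 3 = 30 days.
Running back to back, the jobs need 3 + 2 + 1 + 11 + 10 = 27 days on the machine.
Since 27 ≤ 30, they fit within the window.

Yes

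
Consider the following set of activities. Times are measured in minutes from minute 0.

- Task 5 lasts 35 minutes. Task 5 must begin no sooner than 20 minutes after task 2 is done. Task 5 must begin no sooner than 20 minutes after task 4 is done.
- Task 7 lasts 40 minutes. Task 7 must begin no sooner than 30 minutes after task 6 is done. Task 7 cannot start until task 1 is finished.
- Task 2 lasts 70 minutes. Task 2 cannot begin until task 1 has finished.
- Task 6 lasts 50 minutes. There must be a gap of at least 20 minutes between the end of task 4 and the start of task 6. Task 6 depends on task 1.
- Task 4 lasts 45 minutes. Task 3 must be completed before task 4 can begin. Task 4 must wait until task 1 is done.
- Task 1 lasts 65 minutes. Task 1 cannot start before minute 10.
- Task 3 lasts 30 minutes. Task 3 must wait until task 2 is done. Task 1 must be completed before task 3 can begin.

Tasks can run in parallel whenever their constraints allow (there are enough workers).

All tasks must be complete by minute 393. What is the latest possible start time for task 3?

Nothing follows task 5; the deadline of minute 393 is its only limit. It must start by 393 − 35 = minute 358.
To finish by minute 393, task 7 (duration 40) must start no later than minute 353.
Task 6 has to be done before task 7 (must start by minute 353, minus 30-minute gap → minute 323). That means finishing by minute 323, i.e. starting by 323 − 50 = minute 273.
For task 4: task 5 (must start by minute 358, minus 20-minute gap → minute 338); task 6 (must start by minute 273, minus 20-minute gap → minute 253). The most restrictive is minute 253; with a 45-minute duration, task 4 must start by minute 208.
Since task 4 (must start by minute 208) depends on it, task 3 must finish by minute 208. Backing off its 30-minute duration gives a latest start of minute 178.

178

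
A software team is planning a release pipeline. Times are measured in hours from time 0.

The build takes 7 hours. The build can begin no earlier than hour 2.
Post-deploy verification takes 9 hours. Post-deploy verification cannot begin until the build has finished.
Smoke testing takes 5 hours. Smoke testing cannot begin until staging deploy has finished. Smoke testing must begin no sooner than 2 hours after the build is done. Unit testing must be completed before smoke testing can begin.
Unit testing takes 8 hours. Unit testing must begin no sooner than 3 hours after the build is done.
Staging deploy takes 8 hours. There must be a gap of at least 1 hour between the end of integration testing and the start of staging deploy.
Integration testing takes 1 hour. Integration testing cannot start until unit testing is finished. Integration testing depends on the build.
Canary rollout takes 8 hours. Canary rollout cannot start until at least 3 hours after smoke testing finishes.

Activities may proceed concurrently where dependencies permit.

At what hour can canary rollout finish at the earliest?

46

The build cannot begin until its own release at hour 2. It runs from hour 2 to 2 + 7 = hour 9.
Unit testing cannot begin until the build (finishes hour 9, plus 3-hour gap → hour 12). It runs from hour 12 to 12 + 8 = hour 20.
Integration testing cannot start until unit testing (finishes hour 20); the build (finishes hour 9). The controlling bound is hour 20, so integration testing finishes at 20 + 1 = hour 21.
After integration testing (finishes hour 21, plus 1-hour gap → hour 22), staging deploy can start at hour 22 and finishes at hour 30.
Smoke testing cannot start until staging deploy (finishes hour 30); the build (finishes hour 9, plus 2-hour gap → hour 11); unit testing (finishes hour 20). The controlling bound is hour 30, so smoke testing finishes at 30 + 5 = hour 35.
After smoke testing (finishes hour 35, plus 3-hour gap → hour 38), canary rollout can start at hour 38 and finishes at hour 46.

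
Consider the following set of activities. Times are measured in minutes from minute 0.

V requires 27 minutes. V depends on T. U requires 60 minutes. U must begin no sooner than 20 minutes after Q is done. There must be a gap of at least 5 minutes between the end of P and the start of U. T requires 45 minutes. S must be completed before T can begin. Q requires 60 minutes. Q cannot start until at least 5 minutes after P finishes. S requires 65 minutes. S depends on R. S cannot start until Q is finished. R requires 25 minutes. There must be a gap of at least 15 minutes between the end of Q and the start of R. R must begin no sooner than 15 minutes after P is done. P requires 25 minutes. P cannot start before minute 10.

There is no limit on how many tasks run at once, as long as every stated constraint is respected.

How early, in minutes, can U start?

P cannot begin until its own release at minute 10. It runs from minute 10 to 10 + 25 = minute 35.
Q waits on P (finishes minute 35, plus 5-minute gap → minute 40), so it starts at minute 40 and finishes at 40 + 60 = minute 100.
U waits on Q (finishes minute 100, plus 20-minute gap → minute 120); P (finishes minute 35, plus 5-minute gap → minute 40). The latest of these is minute 120, which is the earliest U can start.

120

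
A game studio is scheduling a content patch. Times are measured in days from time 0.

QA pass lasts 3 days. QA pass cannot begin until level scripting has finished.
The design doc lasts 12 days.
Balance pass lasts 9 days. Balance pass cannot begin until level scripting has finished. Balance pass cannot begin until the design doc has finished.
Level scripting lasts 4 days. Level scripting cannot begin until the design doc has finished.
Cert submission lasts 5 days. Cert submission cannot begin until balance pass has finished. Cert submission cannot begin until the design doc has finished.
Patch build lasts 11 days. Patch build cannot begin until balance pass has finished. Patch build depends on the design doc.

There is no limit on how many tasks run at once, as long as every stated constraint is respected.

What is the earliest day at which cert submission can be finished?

30

The design doc can start immediately at day 0; it finishes at day 12.
Level scripting waits on the design doc (finishes day 12), so it starts at day 12 and finishes at 12 + 4 = day 16.
Balance pass has to wait for level scripting (finishes day 16); the design doc (finishes day 12). The latest of these is day 16, so balance pass runs day 16 to 16 + 9 = day 25.
Cert submission has to wait for balance pass (finishes day 25); the design doc (finishes day 12). The latest of these is day 25, so cert submission runs day 25 to 25 + 5 = day 30.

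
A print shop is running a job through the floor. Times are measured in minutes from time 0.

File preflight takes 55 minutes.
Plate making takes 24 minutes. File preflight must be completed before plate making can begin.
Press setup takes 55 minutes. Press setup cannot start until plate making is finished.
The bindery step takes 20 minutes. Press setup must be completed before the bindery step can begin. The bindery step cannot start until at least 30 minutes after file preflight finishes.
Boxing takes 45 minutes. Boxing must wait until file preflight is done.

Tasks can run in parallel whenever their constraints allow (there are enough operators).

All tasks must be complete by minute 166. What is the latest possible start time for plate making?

67

The bindery step has no dependents, so it just needs to finish by minute 166. Starting by 166 − 20 = minute 146 achieves that.
Press setup has to be done before the bindery step (must start by minute 146). That means finishing by minute 146, i.e. starting by 146 − 55 = minute 91.
Plate making feeds into press setup (must start by minute 91); so plate making must finish by minute 91 and therefore start by minute 67.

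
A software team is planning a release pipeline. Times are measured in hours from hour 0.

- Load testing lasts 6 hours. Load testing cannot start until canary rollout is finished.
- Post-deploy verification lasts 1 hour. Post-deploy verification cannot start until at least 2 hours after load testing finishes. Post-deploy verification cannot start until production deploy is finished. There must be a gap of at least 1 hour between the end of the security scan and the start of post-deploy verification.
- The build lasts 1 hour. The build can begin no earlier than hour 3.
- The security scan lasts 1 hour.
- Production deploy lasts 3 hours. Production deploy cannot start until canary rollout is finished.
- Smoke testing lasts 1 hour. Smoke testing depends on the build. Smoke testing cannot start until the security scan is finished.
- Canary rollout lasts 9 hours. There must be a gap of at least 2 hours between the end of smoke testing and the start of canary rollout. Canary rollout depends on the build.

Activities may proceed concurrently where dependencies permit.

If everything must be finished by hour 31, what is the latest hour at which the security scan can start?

Post-deploy verification must finish by hour 31; it takes 1 hour, so it must start by 31 − 1 = hour 30.
Load testing must finish before post-deploy verification (must start by hour 30, minus 2-hour gap → hour 28). With a 6-hour duration, load testing must start by 28 − 6 = hour 22.
Production deploy must finish before post-deploy verification (must start by hour 30). With a 3-hour duration, production deploy must start by 30 − 3 = hour 27.
Canary rollout must finish in time for load testing (must start by hour 22); production deploy (must start by hour 27). The tightest is hour 22, so canary rollout must start by 22 − 9 = hour 13.
Smoke testing has to be done before canary rollout (must start by hour 13, minus 2-hour gap → hour 11). That means finishing by hour 11, i.e. starting by 11 − 1 = hour 10.
The security scan has several dependents: smoke testing (must start by hour 10); post-deploy verification (must start by hour 30, minus 1-hour gap → hour 29). The earliest of those limits is hour 10, so the security scan must start by 10 − 1 = hour 9.

9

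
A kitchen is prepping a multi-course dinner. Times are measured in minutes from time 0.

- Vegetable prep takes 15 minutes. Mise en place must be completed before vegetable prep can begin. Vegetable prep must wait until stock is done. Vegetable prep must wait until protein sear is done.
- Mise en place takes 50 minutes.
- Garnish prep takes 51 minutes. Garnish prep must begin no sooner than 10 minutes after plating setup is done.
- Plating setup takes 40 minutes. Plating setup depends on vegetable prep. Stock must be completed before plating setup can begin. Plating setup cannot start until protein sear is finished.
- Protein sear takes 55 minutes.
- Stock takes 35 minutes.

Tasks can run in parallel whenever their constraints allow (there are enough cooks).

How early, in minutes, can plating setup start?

70

Protein sear can start immediately at minute 0; it finishes at minute 55.
Nothing blocks stock, so it runs from minute 0 to minute 35.
Mise en place has no prerequisites, so it starts at minute 0 and finishes at minute 50.
For vegetable prep: mise en place (finishes minute 50); stock (finishes minute 35); protein sear (finishes minute 55). Taking the maximum gives a start of minute 55, and it finishes at 55 + 15 = minute 70.
Plating setup waits on vegetable prep (finishes minute 70); stock (finishes minute 35); protein sear (finishes minute 55). The latest of these is minute 70, which is the earliest plating setup can start.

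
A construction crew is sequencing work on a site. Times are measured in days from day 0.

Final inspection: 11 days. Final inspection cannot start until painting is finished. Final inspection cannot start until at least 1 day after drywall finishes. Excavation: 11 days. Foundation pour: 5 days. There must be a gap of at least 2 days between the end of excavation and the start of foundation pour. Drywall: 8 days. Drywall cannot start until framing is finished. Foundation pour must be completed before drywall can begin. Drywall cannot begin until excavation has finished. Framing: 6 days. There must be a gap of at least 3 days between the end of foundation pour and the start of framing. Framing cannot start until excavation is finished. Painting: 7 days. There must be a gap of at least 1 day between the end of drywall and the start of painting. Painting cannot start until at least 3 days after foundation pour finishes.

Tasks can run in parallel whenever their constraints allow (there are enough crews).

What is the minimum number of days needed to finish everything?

Nothing blocks excavation, so it runs from day 0 to day 11.
After excavation (finishes day 11, plus 2-day gap → day 13), foundation pour can start at day 13 and finishes at day 18.
For framing: foundation pour (finishes day 18, plus 3-day gap → day 21); excavation (finishes day 11). Taking the maximum gives a start of day 21, and it finishes at 21 + 6 = day 27.
Drywall cannot start until framing (finishes day 27); foundation pour (finishes day 18); excavation (finishes day 11). The controlling bound is day 27, so drywall finishes at 27 + 8 = day 35.
Painting has to wait for drywall (finishes day 35, plus 1-day gap → day 36); foundation pour (finishes day 18, plus 3-day gap → day 21). The latest of these is day 36, so painting runs day 36 to 36 + 7 = day 43.
Final inspection has to wait for painting (finishes day 43); drywall (finishes day 35, plus 1-day gap → day 36). The latest of these is day 43, so final inspection runs day 43 to 43 + 11 = day 54.
All tasks are finished once the last one completes. Finish times: Excavation at 11, Foundation pour at 18, Framing at 27, Drywall at 35, Painting at 43, Final inspection at 54. The latest is day 54.

54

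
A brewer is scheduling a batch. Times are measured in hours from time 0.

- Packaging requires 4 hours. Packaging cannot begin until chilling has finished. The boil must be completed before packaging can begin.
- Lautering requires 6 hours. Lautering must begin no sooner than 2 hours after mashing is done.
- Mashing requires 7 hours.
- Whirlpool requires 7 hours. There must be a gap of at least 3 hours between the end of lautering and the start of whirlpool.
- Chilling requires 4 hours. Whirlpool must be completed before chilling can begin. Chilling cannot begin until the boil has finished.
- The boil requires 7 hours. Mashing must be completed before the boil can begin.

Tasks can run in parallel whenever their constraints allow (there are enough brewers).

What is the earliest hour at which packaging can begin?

Nothing blocks mashing, so it runs from hour 0 to hour 7.
After mashing (finishes hour 7), the boil can start at hour 7 and finishes at hour 14.
Lautering cannot begin until mashing (finishes hour 7, plus 2-hour gap → hour 9). It runs from hour 9 to 9 + 6 = hour 15.
After lautering (finishes hour 15, plus 3-hour gap → hour 18), whirlpool can start at hour 18 and finishes at hour 25.
Chilling needs all of whirlpool (finishes hour 25); the boil (finishes hour 14). That puts its earliest start at hour 25; it finishes at 25 + 4 = hour 29.
Packaging waits on chilling (finishes hour 29); the boil (finishes hour 14). The latest of these is hour 29, which is the earliest packaging can start.

29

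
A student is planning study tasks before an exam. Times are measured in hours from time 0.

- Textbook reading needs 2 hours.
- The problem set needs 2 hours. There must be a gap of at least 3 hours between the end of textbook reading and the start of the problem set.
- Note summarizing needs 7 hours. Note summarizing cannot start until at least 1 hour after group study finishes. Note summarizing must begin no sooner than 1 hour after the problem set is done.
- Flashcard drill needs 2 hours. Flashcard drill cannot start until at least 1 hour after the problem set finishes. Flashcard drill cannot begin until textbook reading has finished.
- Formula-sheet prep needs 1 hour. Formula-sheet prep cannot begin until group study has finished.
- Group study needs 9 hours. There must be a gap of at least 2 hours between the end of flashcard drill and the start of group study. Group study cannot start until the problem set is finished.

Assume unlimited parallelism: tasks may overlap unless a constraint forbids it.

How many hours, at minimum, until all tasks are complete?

Textbook reading has no prerequisites, so it starts at hour 0 and finishes at hour 2.
After textbook reading (finishes hour 2, plus 3-hour gap → hour 5), the problem set can start at hour 5 and finishes at hour 7.
Flashcard drill has to wait for the problem set (finishes hour 7, plus 1-hour gap → hour 8); textbook reading (finishes hour 2). The latest of these is hour 8, so flashcard drill runs hour 8 to 8 + 2 = hour 10.
Group study cannot start until flashcard drill (finishes hour 10, plus 2-hour gap → hour 12); the problem set (finishes hour 7). The controlling bound is hour 12, so group study finishes at 12 + 9 = hour 21.
Formula-sheet prep cannot begin until group study (finishes hour 21). It runs from hour 21 to 21 + 1 = hour 22.
Note summarizing cannot start until group study (finishes hour 21, plus 1-hour gap → hour 22); the problem set (finishes hour 7, plus 1-hour gap → hour 8). The controlling bound is hour 22, so note summarizing finishes at 22 + 7 = hour 29.
All tasks are finished once the last one completes. Finish times: Textbook reading at 2, The problem set at 7, Flashcard drill at 10, Group study at 21, Note summarizing at 29, Formula-sheet prep at 22. The latest is hour 29.

29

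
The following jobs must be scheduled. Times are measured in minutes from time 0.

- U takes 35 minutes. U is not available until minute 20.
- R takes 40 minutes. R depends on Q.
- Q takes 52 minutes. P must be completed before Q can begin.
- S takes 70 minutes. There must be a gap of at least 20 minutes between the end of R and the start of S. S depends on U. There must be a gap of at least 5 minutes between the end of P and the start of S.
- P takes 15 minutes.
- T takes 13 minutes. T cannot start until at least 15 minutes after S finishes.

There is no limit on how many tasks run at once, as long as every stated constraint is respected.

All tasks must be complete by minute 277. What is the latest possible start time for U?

144

To finish by minute 277, T (duration 13) must start no later than minute 264.
S has to be done before T (must start by minute 264, minus 15-minute gap → minute 249). That means finishing by minute 249, i.e. starting by 249 − 70 = minute 179.
U has to be done before S (must start by minute 179). That means finishing by minute 179, i.e. starting by 179 − 35 = minute 144.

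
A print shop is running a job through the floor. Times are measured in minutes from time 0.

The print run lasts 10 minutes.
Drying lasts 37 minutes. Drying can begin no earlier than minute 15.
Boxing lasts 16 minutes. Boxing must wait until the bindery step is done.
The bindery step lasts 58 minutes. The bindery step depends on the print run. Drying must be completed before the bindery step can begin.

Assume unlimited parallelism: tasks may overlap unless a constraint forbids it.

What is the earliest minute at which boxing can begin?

Drying cannot begin until its own release at minute 15. It runs from minute 15 to 15 + 37 = minute 52.
The print run can start immediately at minute 0; it finishes at minute 10.
The bindery step cannot start until the print run (finishes minute 10); drying (finishes minute 52). The controlling bound is minute 52, so the bindery step finishes at 52 + 58 = minute 110.
Boxing waits on the bindery step (finishes minute 110), so the earliest it can start is minute 110.

110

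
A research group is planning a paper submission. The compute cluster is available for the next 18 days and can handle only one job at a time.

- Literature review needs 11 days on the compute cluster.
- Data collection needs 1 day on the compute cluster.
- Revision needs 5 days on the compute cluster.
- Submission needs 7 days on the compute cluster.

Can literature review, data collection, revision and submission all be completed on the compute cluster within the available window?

No

Running back to back, the jobs need 11 + 1 + 5 + 7 = 24 days on the compute cluster.
Since 24 > 18, they cannot all fit.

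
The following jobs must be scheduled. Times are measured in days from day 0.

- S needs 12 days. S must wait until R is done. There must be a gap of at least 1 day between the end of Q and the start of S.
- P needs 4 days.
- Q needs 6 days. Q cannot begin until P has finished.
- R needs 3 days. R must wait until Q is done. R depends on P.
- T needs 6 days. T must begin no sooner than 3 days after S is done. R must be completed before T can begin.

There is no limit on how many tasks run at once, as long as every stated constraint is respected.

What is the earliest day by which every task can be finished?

34

Nothing blocks P, so it runs from day 0 to day 4.
Q waits on P (finishes day 4), so it starts at day 4 and finishes at 4 + 6 = day 10.
R has to wait for Q (finishes day 10); P (finishes day 4). The latest of these is day 10, so R runs day 10 to 10 + 3 = day 13.
S cannot start until R (finishes day 13); Q (finishes day 10, plus 1-day gap → day 11). The controlling bound is day 13, so S finishes at 13 + 12 = day 25.
T needs all of S (finishes day 25, plus 3-day gap → day 28); R (finishes day 13). That puts its earliest start at day 28; it finishes at 28 + 6 = day 34.
All tasks are finished once the last one completes. Finish times: P at 4, Q at 10, R at 13, S at 25, T at 34. The latest is day 34.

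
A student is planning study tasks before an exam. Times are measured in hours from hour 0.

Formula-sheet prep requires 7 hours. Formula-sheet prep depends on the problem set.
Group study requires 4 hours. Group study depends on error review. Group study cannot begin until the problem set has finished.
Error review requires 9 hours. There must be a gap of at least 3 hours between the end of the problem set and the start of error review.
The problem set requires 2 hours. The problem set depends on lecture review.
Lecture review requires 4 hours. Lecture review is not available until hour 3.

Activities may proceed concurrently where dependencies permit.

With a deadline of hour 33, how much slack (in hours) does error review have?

8

Lecture review cannot begin until its own release at hour 3. It runs from hour 3 to 3 + 4 = hour 7.
After lecture review (finishes hour 7), the problem set can start at hour 7 and finishes at hour 9.
Error review waits on the problem set (finishes hour 9, plus 3-hour gap → hour 12), so it starts at hour 12 and finishes at 12 + 9 = hour 21.

Working backward from the deadline:
To finish by hour 33, group study (duration 4) must start no later than hour 29.
Since group study (must start by hour 29) depends on it, error review must finish by hour 29. Backing off its 9-hour duration gives a latest start of hour 20.
So error review can start as early as hour 12 and as late as hour 20, giving 20 − 12 = 8 hours of slack.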